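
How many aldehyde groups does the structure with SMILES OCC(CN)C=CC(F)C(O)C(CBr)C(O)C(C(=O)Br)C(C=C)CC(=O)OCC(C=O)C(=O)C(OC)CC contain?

1

HO– on an sp³ carbon → alcohol.
pendant –CH2NH2: N on sp³ C, no adjacent C=O → amine.
C=C double bond → alkene.
halogen on an sp³ carbon → alkyl halide.
–OH on an sp³ carbon → alcohol (secondary).
pendant –CH2X: halogen on sp³ carbon → alkyl halide.
–OH on an sp³ carbon → alcohol (secondary).
pendant –C(=O)X: carbonyl C bonded to C and halogen → acyl halide.
pendant –CH=CH2: C=C double bond → alkene.
–C(=O)–O–C with C on the carbonyl side → ester.
pendant –CHO: carbonyl C bonded to C and H → aldehyde.
–C(=O)– with carbon on both sides → ketone.
pendant –OCH3: C–O–C with sp³ C, no adjacent C=O → ether.
Aldehyde appears at: CH(CHO) → 1.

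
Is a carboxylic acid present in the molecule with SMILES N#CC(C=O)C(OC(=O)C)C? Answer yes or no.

no

N≡C–: carbon triple-bonded to nitrogen → nitrile.
pendant –CHO: carbonyl C bonded to C and H → aldehyde.
pendant –OC(=O)CH3: an acyloxy group → ester.
In CH(OCOCH3), the acyl oxygen is bonded to carbon (–O–C), not to H, so this is an ester.
The groups actually present are: aldehyde, ester, nitrile.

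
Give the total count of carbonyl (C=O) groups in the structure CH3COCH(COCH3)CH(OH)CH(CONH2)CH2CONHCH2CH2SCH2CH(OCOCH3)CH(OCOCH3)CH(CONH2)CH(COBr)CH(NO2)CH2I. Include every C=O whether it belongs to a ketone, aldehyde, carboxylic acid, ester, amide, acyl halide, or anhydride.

8

CO: ketone, 1 C=O (running total 1).
CH(COCH3): ketone, 1 C=O (running total 2).
CH(CONH2): amide, 1 C=O (running total 3).
CH2CONHCH2: amide, 1 C=O (running total 4).
CH(OCOCH3): ester, 1 C=O (running total 5).
CH(OCOCH3): ester, 1 C=O (running total 6).
CH(CONH2): amide, 1 C=O (running total 7).
CH(COBr): acyl halide, 1 C=O (running total 8).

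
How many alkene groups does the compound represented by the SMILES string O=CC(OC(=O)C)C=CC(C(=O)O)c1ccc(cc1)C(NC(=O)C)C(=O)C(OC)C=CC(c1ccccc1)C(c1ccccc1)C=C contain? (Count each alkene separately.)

terminal –CHO: carbonyl C bonded to H and C → aldehyde.
pendant –OC(=O)CH3: an acyloxy group → ester.
C=C double bond → alkene.
pendant –COOH: carbonyl C bonded to C and –OH → carboxylic acid.
para-disubstituted benzene ring → arene.
pendant –NHC(=O)CH3: N bonded to a carbonyl → amide (not amine).
–C(=O)– with carbon on both sides → ketone.
pendant –OCH3: C–O–C with sp³ C, no adjacent C=O → ether.
C=C double bond → alkene.
pendant –C6H5: benzene ring → arene.
pendant –C6H5: benzene ring → arene.
C=C double bond → alkene.
Alkene appears at: CH=CH, CH=CH, CH=CH2 → 3.

3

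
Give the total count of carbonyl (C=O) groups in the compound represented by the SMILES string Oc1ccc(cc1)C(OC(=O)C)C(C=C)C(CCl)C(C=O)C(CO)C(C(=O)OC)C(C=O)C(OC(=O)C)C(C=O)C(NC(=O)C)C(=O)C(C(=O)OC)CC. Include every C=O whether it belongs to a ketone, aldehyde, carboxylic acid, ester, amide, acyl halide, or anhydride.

CH(OCOCH3): ester, 1 C=O (running total 1).
CH(CHO): aldehyde, 1 C=O (running total 2).
CH(COOCH3): ester, 1 C=O (running total 3).
CH(CHO): aldehyde, 1 C=O (running total 4).
CH(OCOCH3): ester, 1 C=O (running total 5).
CH(CHO): aldehyde, 1 C=O (running total 6).
CH(NHCOCH3): amide, 1 C=O (running total 7).
CO: ketone, 1 C=O (running total 8).
CH(COOCH3): ester, 1 C=O (running total 9).

9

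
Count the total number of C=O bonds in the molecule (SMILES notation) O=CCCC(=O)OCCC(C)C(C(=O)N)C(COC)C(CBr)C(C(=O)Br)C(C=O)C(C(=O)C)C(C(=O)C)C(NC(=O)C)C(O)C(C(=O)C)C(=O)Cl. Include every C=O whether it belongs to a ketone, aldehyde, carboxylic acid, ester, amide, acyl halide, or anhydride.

OHC: aldehyde, 1 C=O (running total 1).
CH2COOCH2: ester, 1 C=O (running total 2).
CH(CONH2): amide, 1 C=O (running total 3).
CH(COBr): acyl halide, 1 C=O (running total 4).
CH(CHO): aldehyde, 1 C=O (running total 5).
CH(COCH3): ketone, 1 C=O (running total 6).
CH(COCH3): ketone, 1 C=O (running total 7).
CH(NHCOCH3): amide, 1 C=O (running total 8).
CH(COCH3): ketone, 1 C=O (running total 9).
COCl: acyl halide, 1 C=O (running total 10).

10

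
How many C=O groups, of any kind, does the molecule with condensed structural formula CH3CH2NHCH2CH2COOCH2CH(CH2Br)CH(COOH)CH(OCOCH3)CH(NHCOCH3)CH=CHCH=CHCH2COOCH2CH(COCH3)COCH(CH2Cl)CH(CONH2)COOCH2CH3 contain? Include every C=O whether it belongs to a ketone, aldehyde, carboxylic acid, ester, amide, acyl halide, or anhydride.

CH2COOCH2: ester, 1 C=O (running total 1).
CH(COOH): carboxylic acid, 1 C=O (running total 2).
CH(OCOCH3): ester, 1 C=O (running total 3).
CH(NHCOCH3): amide, 1 C=O (running total 4).
CH2COOCH2: ester, 1 C=O (running total 5).
CH(COCH3): ketone, 1 C=O (running total 6).
CO: ketone, 1 C=O (running total 7).
CH(CONH2): amide, 1 C=O (running total 8).
COOCH2CH3: ester, 1 C=O (running total 9).

9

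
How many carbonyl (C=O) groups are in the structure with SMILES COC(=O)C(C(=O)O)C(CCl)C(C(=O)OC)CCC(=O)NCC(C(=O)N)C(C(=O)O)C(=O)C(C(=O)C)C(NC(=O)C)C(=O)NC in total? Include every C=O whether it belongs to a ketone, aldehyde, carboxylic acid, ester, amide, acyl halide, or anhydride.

CH3OOC: ester, 1 C=O (running total 1).
CH(COOH): carboxylic acid, 1 C=O (running total 2).
CH(COOCH3): ester, 1 C=O (running total 3).
CH2CONHCH2: amide, 1 C=O (running total 4).
CH(CONH2): amide, 1 C=O (running total 5).
CH(COOH): carboxylic acid, 1 C=O (running total 6).
CO: ketone, 1 C=O (running total 7).
CH(COCH3): ketone, 1 C=O (running total 8).
CH(NHCOCH3): amide, 1 C=O (running total 9).
CONHCH3: amide, 1 C=O (running total 10).

10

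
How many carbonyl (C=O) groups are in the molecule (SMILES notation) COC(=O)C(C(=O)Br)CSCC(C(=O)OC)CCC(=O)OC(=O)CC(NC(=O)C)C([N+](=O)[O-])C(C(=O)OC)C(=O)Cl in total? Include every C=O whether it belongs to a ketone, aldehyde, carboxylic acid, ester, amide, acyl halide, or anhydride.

CH3OOC: ester, 1 C=O (running total 1).
CH(COBr): acyl halide, 1 C=O (running total 2).
CH(COOCH3): ester, 1 C=O (running total 3).
CH2CO-O-COCH2: anhydride, 2 C=O (running total 5).
CH(NHCOCH3): amide, 1 C=O (running total 6).
CH(COOCH3): ester, 1 C=O (running total 7).
COCl: acyl halide, 1 C=O (running total 8).

8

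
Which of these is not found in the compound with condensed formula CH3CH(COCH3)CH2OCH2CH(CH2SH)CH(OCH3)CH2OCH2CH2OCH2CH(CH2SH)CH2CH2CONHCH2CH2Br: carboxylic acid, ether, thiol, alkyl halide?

carboxylic acid

alkyl halide: present (CH2Br — halogen on an sp³ carbon → alkyl halide).
thiol: present (CH(CH2SH) — pendant –CH2SH → thiol).
ether: present (CH2OCH2 — C–O–C with sp³ carbons on both sides and no adjacent C=O → ether).
carboxylic acid: absent. In CH2CONHCH2, the carbonyl is bonded to nitrogen, not to –OH; that is an amide.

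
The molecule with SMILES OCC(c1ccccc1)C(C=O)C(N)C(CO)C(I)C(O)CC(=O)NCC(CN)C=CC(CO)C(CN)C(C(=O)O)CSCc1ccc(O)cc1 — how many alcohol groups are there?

4

Working along the chain:
  HOCH2: HO– on an sp³ carbon → alcohol.
  CH(C6H5): pendant –C6H5: benzene ring → arene.
  CH(CHO): pendant –CHO: carbonyl C bonded to C and H → aldehyde.
  CH(NH2): –NH2 on an sp³ carbon with no adjacent C=O → amine.
  CH(CH2OH): pendant –CH2OH on an sp³ backbone C → alcohol.
  CH(I): halogen on an sp³ carbon → alkyl halide.
  CH(OH): –OH on an sp³ carbon → alcohol (secondary).
  CH2CONHCH2: –C(=O)–N– linkage → amide (the N is not an amine).
  CH(CH2NH2): pendant –CH2NH2: N on sp³ C, no adjacent C=O → amine.
  CH=CH: C=C double bond → alkene.
  CH(CH2OH): pendant –CH2OH on an sp³ backbone C → alcohol.
  CH(CH2NH2): pendant –CH2NH2: N on sp³ C, no adjacent C=O → amine.
  CH(COOH): pendant –COOH: carbonyl C bonded to C and –OH → carboxylic acid.
  CH2SCH2: C–S–C linkage → sulfide (thioether).
  C6H4OH: –OH attached directly to an aromatic ring → phenol (not alcohol); the ring itself is an arene.
Alcohol appears at: HOCH2, CH(CH2OH), CH(OH), CH(CH2OH) → 4.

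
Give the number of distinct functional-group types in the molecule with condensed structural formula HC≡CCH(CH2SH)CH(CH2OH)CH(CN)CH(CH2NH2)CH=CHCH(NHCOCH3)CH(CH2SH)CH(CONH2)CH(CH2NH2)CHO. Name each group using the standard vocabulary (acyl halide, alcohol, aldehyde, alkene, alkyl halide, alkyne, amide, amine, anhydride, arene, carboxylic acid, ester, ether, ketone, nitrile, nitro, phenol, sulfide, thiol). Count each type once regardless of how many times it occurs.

C≡C triple bond → alkyne.
pendant –CH2SH → thiol.
pendant –CH2OH on an sp³ backbone C → alcohol.
pendant –C≡N: nitrile.
pendant –CH2NH2: N on sp³ C, no adjacent C=O → amine.
C=C double bond → alkene.
pendant –NHC(=O)CH3: N bonded to a carbonyl → amide (not amine).
pendant –CH2SH → thiol.
pendant –CONH2: carbonyl C bonded to C and N → amide.
pendant –CH2NH2: N on sp³ C, no adjacent C=O → amine.
terminal –CHO: carbonyl C bonded to H and C → aldehyde.
Distinct types present: alcohol, aldehyde, alkene, alkyne, amide, amine, nitrile, thiol.

8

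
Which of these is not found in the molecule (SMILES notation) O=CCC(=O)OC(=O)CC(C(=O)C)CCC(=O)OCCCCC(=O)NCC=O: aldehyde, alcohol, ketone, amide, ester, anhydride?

alcohol

amide: present (CH2CONHCH2 — –C(=O)–N– linkage → amide (the N is not an amine)).
ester: present (CH2COOCH2 — –C(=O)–O–C with C on the carbonyl side → ester).
anhydride: present (CH2CO-O-COCH2 — two acyl groups sharing one oxygen, –C(=O)–O–C(=O)– → anhydride).
ketone: present (CH(COCH3) — pendant –COCH3: carbonyl C bonded to two carbons → ketone).
aldehyde: present (OHC — terminal –CHO: carbonyl C bonded to H and C → aldehyde).
alcohol: no segment matches this pattern.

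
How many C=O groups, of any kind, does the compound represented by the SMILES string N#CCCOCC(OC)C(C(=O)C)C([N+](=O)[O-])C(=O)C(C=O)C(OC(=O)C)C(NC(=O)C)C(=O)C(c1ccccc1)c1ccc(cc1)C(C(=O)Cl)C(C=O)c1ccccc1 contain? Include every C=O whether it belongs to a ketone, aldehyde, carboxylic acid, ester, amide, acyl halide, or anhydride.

CH(COCH3): ketone, 1 C=O (running total 1).
CO: ketone, 1 C=O (running total 2).
CH(CHO): aldehyde, 1 C=O (running total 3).
CH(OCOCH3): ester, 1 C=O (running total 4).
CH(NHCOCH3): amide, 1 C=O (running total 5).
CO: ketone, 1 C=O (running total 6).
CH(COCl): acyl halide, 1 C=O (running total 7).
CH(CHO): aldehyde, 1 C=O (running total 8).

8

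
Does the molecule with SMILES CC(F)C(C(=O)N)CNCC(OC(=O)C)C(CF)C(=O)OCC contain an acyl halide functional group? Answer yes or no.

halogen on an sp³ carbon → alkyl halide.
pendant –CONH2: carbonyl C bonded to C and N → amide.
C–N–C with sp³ carbons and no adjacent C=O → amine (secondary).
pendant –OC(=O)CH3: an acyloxy group → ester.
pendant –CH2X: halogen on sp³ carbon → alkyl halide.
–C(=O)OCH2CH3: carbonyl C bonded to C and to –OEt → ester.
The groups actually present are: alkyl halide, amide, amine, ester.

no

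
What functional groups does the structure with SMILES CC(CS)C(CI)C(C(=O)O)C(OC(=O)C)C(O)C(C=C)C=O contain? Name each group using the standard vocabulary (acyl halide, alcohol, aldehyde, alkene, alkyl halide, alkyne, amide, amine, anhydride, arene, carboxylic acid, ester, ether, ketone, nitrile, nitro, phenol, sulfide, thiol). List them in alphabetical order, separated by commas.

alcohol, aldehyde, alkene, alkyl halide, carboxylic acid, ester, thiol

Working along the chain:
  CH(CH2SH): pendant –CH2SH → thiol.
  CH(CH2I): pendant –CH2X: halogen on sp³ carbon → alkyl halide.
  CH(COOH): pendant –COOH: carbonyl C bonded to C and –OH → carboxylic acid.
  CH(OCOCH3): pendant –OC(=O)CH3: an acyloxy group → ester.
  CH(OH): –OH on an sp³ carbon → alcohol (secondary).
  CH(CH=CH2): pendant –CH=CH2: C=C double bond → alkene.
  CHO: terminal –CHO: carbonyl C bonded to H and C → aldehyde.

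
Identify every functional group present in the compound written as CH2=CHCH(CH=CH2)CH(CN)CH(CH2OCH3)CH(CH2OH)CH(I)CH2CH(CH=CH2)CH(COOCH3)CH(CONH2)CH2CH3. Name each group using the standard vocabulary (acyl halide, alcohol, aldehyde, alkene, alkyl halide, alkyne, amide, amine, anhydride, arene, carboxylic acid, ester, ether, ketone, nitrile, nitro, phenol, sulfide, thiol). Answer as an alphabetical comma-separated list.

alcohol, alkene, alkyl halide, amide, ester, ether, nitrile

Reading the structure from left to right:
  CH2=CH: C=C double bond → alkene.
  CH(CH=CH2): pendant –CH=CH2: C=C double bond → alkene.
  CH(CN): pendant –C≡N: nitrile.
  CH(CH2OCH3): pendant –CH2OCH3: C–O–C linkage → ether.
  CH(CH2OH): pendant –CH2OH on an sp³ backbone C → alcohol.
  CH(I): halogen on an sp³ carbon → alkyl halide.
  CH(CH=CH2): pendant –CH=CH2: C=C double bond → alkene.
  CH(COOCH3): pendant –COOCH3: carbonyl C bonded to C and –OCH3 → ester.
  CH(CONH2): pendant –CONH2: carbonyl C bonded to C and N → amide.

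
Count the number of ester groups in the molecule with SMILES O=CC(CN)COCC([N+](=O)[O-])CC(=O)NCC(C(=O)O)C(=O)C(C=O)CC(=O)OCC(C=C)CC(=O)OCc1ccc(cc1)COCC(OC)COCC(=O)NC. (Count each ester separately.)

2

terminal –CHO: carbonyl C bonded to H and C → aldehyde.
pendant –CH2NH2: N on sp³ C, no adjacent C=O → amine.
C–O–C with sp³ carbons on both sides and no adjacent C=O → ether.
–NO2 on an sp³ carbon → nitro (the N=O is not a carbonyl).
–C(=O)–N– linkage → amide (the N is not an amine).
pendant –COOH: carbonyl C bonded to C and –OH → carboxylic acid.
–C(=O)– with carbon on both sides → ketone.
pendant –CHO: carbonyl C bonded to C and H → aldehyde.
–C(=O)–O–C with C on the carbonyl side → ester.
pendant –CH=CH2: C=C double bond → alkene.
–C(=O)–O–C with C on the carbonyl side → ester.
para-disubstituted benzene ring → arene.
C–O–C with sp³ carbons on both sides and no adjacent C=O → ether.
pendant –OCH3: C–O–C with sp³ C, no adjacent C=O → ether.
C–O–C with sp³ carbons on both sides and no adjacent C=O → ether.
–C(=O)NHCH3: carbonyl C bonded to C and to N → amide (the N is not an amine).
Ester appears at: CH2COOCH2, CH2COOCH2 → 2.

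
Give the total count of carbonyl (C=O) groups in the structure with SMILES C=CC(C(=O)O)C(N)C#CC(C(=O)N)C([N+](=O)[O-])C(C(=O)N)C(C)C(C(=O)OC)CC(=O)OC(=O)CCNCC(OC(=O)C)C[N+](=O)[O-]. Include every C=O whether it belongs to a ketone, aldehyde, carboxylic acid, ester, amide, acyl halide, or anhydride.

7

CH(COOH): carboxylic acid, 1 C=O (running total 1).
CH(CONH2): amide, 1 C=O (running total 2).
CH(CONH2): amide, 1 C=O (running total 3).
CH(COOCH3): ester, 1 C=O (running total 4).
CH2CO-O-COCH2: anhydride, 2 C=O (running total 6).
CH(OCOCH3): ester, 1 C=O (running total 7).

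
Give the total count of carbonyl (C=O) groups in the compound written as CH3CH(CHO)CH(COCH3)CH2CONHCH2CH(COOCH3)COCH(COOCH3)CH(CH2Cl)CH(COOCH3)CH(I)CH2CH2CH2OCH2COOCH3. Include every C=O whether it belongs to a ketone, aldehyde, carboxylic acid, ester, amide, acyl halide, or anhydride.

8

CH(CHO): aldehyde, 1 C=O (running total 1).
CH(COCH3): ketone, 1 C=O (running total 2).
CH2CONHCH2: amide, 1 C=O (running total 3).
CH(COOCH3): ester, 1 C=O (running total 4).
CO: ketone, 1 C=O (running total 5).
CH(COOCH3): ester, 1 C=O (running total 6).
CH(COOCH3): ester, 1 C=O (running total 7).
COOCH3: ester, 1 C=O (running total 8).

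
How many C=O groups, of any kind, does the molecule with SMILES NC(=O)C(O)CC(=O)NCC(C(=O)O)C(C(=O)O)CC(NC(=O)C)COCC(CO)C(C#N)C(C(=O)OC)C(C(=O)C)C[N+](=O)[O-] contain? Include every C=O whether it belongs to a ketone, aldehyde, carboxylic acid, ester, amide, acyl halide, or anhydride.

H2NCO: amide, 1 C=O (running total 1).
CH2CONHCH2: amide, 1 C=O (running total 2).
CH(COOH): carboxylic acid, 1 C=O (running total 3).
CH(COOH): carboxylic acid, 1 C=O (running total 4).
CH(NHCOCH3): amide, 1 C=O (running total 5).
CH(COOCH3): ester, 1 C=O (running total 6).
CH(COCH3): ketone, 1 C=O (running total 7).

7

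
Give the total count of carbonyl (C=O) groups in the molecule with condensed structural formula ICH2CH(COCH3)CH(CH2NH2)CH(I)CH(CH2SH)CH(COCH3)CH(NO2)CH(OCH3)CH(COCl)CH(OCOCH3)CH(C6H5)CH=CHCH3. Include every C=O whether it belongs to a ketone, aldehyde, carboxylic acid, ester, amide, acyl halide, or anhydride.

4

CH(COCH3): ketone, 1 C=O (running total 1).
CH(COCH3): ketone, 1 C=O (running total 2).
CH(COCl): acyl halide, 1 C=O (running total 3).
CH(OCOCH3): ester, 1 C=O (running total 4).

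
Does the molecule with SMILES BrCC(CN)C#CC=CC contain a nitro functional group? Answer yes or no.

no

halogen on an sp³ carbon → alkyl halide.
pendant –CH2NH2: N on sp³ C, no adjacent C=O → amine.
C≡C triple bond → alkyne.
C=C double bond → alkene.
The groups actually present are: alkene, alkyl halide, alkyne, amine.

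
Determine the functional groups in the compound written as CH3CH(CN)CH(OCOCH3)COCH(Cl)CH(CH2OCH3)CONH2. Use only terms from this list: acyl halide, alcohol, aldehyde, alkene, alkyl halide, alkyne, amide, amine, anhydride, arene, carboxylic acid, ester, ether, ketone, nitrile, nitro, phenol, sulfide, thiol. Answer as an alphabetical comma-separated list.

alkyl halide, amide, ester, ether, ketone, nitrile

pendant –C≡N: nitrile.
pendant –OC(=O)CH3: an acyloxy group → ester.
–C(=O)– with carbon on both sides → ketone.
halogen on an sp³ carbon → alkyl halide.
pendant –CH2OCH3: C–O–C linkage → ether.
–C(=O)NH2: carbonyl C bonded to C and to N → amide (the N is not a separate amine).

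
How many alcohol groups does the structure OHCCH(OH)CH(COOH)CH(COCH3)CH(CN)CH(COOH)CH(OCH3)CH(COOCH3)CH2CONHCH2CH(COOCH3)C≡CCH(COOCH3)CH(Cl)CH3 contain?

1

Taking each segment in turn:
  OHC: terminal –CHO: carbonyl C bonded to H and C → aldehyde.
  CH(OH): –OH on an sp³ carbon → alcohol (secondary).
  CH(COOH): pendant –COOH: carbonyl C bonded to C and –OH → carboxylic acid.
  CH(COCH3): pendant –COCH3: carbonyl C bonded to two carbons → ketone.
  CH(CN): pendant –C≡N: nitrile.
  CH(COOH): pendant –COOH: carbonyl C bonded to C and –OH → carboxylic acid.
  CH(OCH3): pendant –OCH3: C–O–C with sp³ C, no adjacent C=O → ether.
  CH(COOCH3): pendant –COOCH3: carbonyl C bonded to C and –OCH3 → ester.
  CH2CONHCH2: –C(=O)–N– linkage → amide (the N is not an amine).
  CH(COOCH3): pendant –COOCH3: carbonyl C bonded to C and –OCH3 → ester.
  C≡C: C≡C triple bond → alkyne.
  CH(COOCH3): pendant –COOCH3: carbonyl C bonded to C and –OCH3 → ester.
  CH(Cl): halogen on an sp³ carbon → alkyl halide.
Alcohol appears at: CH(OH) → 1.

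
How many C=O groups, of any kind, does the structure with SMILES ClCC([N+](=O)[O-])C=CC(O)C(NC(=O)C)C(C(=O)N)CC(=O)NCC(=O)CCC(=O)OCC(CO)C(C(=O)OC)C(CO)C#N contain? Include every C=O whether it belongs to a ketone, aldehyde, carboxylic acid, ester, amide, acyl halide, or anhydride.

CH(NHCOCH3): amide, 1 C=O (running total 1).
CH(CONH2): amide, 1 C=O (running total 2).
CH2CONHCH2: amide, 1 C=O (running total 3).
CO: ketone, 1 C=O (running total 4).
CH2COOCH2: ester, 1 C=O (running total 5).
CH(COOCH3): ester, 1 C=O (running total 6).

6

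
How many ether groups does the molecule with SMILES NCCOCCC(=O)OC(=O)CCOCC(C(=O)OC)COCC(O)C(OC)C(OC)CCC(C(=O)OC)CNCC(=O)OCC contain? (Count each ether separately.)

Reading the structure from left to right:
  H2NCH2: –NH2 on an sp³ carbon with no adjacent C=O → amine.
  CH2OCH2: C–O–C with sp³ carbons on both sides and no adjacent C=O → ether.
  CH2CO-O-COCH2: two acyl groups sharing one oxygen, –C(=O)–O–C(=O)– → anhydride.
  CH2OCH2: C–O–C with sp³ carbons on both sides and no adjacent C=O → ether.
  CH(COOCH3): pendant –COOCH3: carbonyl C bonded to C and –OCH3 → ester.
  CH2OCH2: C–O–C with sp³ carbons on both sides and no adjacent C=O → ether.
  CH(OH): –OH on an sp³ carbon → alcohol (secondary).
  CH(OCH3): pendant –OCH3: C–O–C with sp³ C, no adjacent C=O → ether.
  CH(OCH3): pendant –OCH3: C–O–C with sp³ C, no adjacent C=O → ether.
  CH(COOCH3): pendant –COOCH3: carbonyl C bonded to C and –OCH3 → ester.
  CH2NHCH2: C–N–C with sp³ carbons and no adjacent C=O → amine (secondary).
  COOCH2CH3: –C(=O)OCH2CH3: carbonyl C bonded to C and to –OEt → ester.
Ether appears at: CH2OCH2, CH2OCH2, CH2OCH2, CH(OCH3), CH(OCH3) → 5.

5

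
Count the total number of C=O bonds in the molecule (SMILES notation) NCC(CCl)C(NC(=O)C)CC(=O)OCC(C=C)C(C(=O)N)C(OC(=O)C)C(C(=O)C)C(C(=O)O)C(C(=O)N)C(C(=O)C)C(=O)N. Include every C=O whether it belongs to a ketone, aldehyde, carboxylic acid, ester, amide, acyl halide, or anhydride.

CH(NHCOCH3): amide, 1 C=O (running total 1).
CH2COOCH2: ester, 1 C=O (running total 2).
CH(CONH2): amide, 1 C=O (running total 3).
CH(OCOCH3): ester, 1 C=O (running total 4).
CH(COCH3): ketone, 1 C=O (running total 5).
CH(COOH): carboxylic acid, 1 C=O (running total 6).
CH(CONH2): amide, 1 C=O (running total 7).
CH(COCH3): ketone, 1 C=O (running total 8).
CONH2: amide, 1 C=O (running total 9).

9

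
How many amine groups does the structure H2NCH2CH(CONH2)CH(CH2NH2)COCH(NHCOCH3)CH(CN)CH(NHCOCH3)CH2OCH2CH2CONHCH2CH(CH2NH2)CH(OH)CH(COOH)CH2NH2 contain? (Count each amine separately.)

4

Reading the structure from left to right:
  H2NCH2: –NH2 on an sp³ carbon with no adjacent C=O → amine.
  CH(CONH2): pendant –CONH2: carbonyl C bonded to C and N → amide.
  CH(CH2NH2): pendant –CH2NH2: N on sp³ C, no adjacent C=O → amine.
  CO: –C(=O)– with carbon on both sides → ketone.
  CH(NHCOCH3): pendant –NHC(=O)CH3: N bonded to a carbonyl → amide (not amine).
  CH(CN): pendant –C≡N: nitrile.
  CH(NHCOCH3): pendant –NHC(=O)CH3: N bonded to a carbonyl → amide (not amine).
  CH2OCH2: C–O–C with sp³ carbons on both sides and no adjacent C=O → ether.
  CH2CONHCH2: –C(=O)–N– linkage → amide (the N is not an amine).
  CH(CH2NH2): pendant –CH2NH2: N on sp³ C, no adjacent C=O → amine.
  CH(OH): –OH on an sp³ carbon → alcohol (secondary).
  CH(COOH): pendant –COOH: carbonyl C bonded to C and –OH → carboxylic acid.
  CH2NH2: –NH2 on an sp³ carbon with no adjacent C=O → amine.
Amine appears at: H2NCH2, CH(CH2NH2), CH(CH2NH2), CH2NH2 → 4.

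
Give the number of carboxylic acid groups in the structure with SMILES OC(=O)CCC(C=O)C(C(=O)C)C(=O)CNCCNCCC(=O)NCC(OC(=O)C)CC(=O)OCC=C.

1

–COOH: carbonyl C bonded to –OH and C → carboxylic acid (the –OH is not a separate alcohol).
pendant –CHO: carbonyl C bonded to C and H → aldehyde.
pendant –COCH3: carbonyl C bonded to two carbons → ketone.
–C(=O)– with carbon on both sides → ketone.
C–N–C with sp³ carbons and no adjacent C=O → amine (secondary).
C–N–C with sp³ carbons and no adjacent C=O → amine (secondary).
–C(=O)–N– linkage → amide (the N is not an amine).
pendant –OC(=O)CH3: an acyloxy group → ester.
–C(=O)–O–C with C on the carbonyl side → ester.
C=C double bond → alkene.
Carboxylic acid appears at: HOOC → 1.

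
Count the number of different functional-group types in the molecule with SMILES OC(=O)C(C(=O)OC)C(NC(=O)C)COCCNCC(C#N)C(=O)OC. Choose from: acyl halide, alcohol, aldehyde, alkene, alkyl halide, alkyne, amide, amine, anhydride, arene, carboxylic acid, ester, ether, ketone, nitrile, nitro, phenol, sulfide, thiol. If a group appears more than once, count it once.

–COOH: carbonyl C bonded to –OH and C → carboxylic acid (the –OH is not a separate alcohol).
pendant –COOCH3: carbonyl C bonded to C and –OCH3 → ester.
pendant –NHC(=O)CH3: N bonded to a carbonyl → amide (not amine).
C–O–C with sp³ carbons on both sides and no adjacent C=O → ether.
C–N–C with sp³ carbons and no adjacent C=O → amine (secondary).
pendant –C≡N: nitrile.
–C(=O)OCH3: carbonyl C bonded to C and to –OCH3 → ester (not ketone + ether).
Distinct types present: amide, amine, carboxylic acid, ester, ether, nitrile.

6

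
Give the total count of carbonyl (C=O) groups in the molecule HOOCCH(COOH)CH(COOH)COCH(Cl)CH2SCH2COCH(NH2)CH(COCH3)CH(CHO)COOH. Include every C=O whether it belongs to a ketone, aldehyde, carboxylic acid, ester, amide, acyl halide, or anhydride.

8

HOOC: carboxylic acid, 1 C=O (running total 1).
CH(COOH): carboxylic acid, 1 C=O (running total 2).
CH(COOH): carboxylic acid, 1 C=O (running total 3).
CO: ketone, 1 C=O (running total 4).
CO: ketone, 1 C=O (running total 5).
CH(COCH3): ketone, 1 C=O (running total 6).
CH(CHO): aldehyde, 1 C=O (running total 7).
COOH: carboxylic acid, 1 C=O (running total 8).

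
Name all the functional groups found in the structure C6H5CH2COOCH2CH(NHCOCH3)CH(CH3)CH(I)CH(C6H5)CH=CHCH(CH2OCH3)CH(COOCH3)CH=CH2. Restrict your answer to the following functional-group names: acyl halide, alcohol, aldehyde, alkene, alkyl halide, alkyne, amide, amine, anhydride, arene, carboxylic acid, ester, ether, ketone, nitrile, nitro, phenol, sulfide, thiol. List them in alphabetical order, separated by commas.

Taking each segment in turn:
  C6H5: C6H5– phenyl ring → arene.
  CH2COOCH2: –C(=O)–O–C with C on the carbonyl side → ester.
  CH(NHCOCH3): pendant –NHC(=O)CH3: N bonded to a carbonyl → amide (not amine).
  CH(I): halogen on an sp³ carbon → alkyl halide.
  CH(C6H5): pendant –C6H5: benzene ring → arene.
  CH=CH: C=C double bond → alkene.
  CH(CH2OCH3): pendant –CH2OCH3: C–O–C linkage → ether.
  CH(COOCH3): pendant –COOCH3: carbonyl C bonded to C and –OCH3 → ester.
  CH=CH2: C=C double bond → alkene.

alkene, alkyl halide, amide, arene, ester, ether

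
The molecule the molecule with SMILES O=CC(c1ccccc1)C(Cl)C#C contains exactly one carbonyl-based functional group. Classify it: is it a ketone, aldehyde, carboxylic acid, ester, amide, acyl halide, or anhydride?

The carbonyl is in the OHC segment: terminal –CHO: carbonyl C bonded to H and C → aldehyde.

aldehyde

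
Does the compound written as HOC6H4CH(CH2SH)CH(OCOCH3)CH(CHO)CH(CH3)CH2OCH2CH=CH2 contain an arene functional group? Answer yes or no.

Reading the structure from left to right:
  HOC6H4: –OH attached directly to an aromatic ring → phenol (not alcohol); the ring itself is an arene.
  CH(CH2SH): pendant –CH2SH → thiol.
  CH(OCOCH3): pendant –OC(=O)CH3: an acyloxy group → ester.
  CH(CHO): pendant –CHO: carbonyl C bonded to C and H → aldehyde.
  CH2OCH2: C–O–C with sp³ carbons on both sides and no adjacent C=O → ether.
  CH=CH2: C=C double bond → alkene.
The HOC6H4 segment supplies the arene: –OH attached directly to an aromatic ring → phenol (not alcohol); the ring itself is an arene.

yes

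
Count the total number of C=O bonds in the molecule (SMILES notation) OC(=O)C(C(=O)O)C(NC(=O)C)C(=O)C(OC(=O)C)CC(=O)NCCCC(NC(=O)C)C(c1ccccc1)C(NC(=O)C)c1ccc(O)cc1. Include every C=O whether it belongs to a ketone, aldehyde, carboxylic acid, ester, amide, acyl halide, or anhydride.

8

HOOC: carboxylic acid, 1 C=O (running total 1).
CH(COOH): carboxylic acid, 1 C=O (running total 2).
CH(NHCOCH3): amide, 1 C=O (running total 3).
CO: ketone, 1 C=O (running total 4).
CH(OCOCH3): ester, 1 C=O (running total 5).
CH2CONHCH2: amide, 1 C=O (running total 6).
CH(NHCOCH3): amide, 1 C=O (running total 7).
CH(NHCOCH3): amide, 1 C=O (running total 8).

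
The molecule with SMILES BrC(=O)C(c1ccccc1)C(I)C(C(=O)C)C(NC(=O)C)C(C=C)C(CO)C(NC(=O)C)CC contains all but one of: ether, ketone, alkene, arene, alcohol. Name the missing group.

ether

alcohol: present (CH(CH2OH) — pendant –CH2OH on an sp³ backbone C → alcohol).
ketone: present (CH(COCH3) — pendant –COCH3: carbonyl C bonded to two carbons → ketone).
alkene: present (CH(CH=CH2) — pendant –CH=CH2: C=C double bond → alkene).
arene: present (CH(C6H5) — pendant –C6H5: benzene ring → arene).
ether: no segment matches this pattern.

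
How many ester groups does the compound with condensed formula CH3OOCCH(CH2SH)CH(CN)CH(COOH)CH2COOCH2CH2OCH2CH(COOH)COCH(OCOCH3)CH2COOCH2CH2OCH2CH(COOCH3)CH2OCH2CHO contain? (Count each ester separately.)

5

Taking each segment in turn:
  CH3OOC: CH3O–C(=O)–: carbonyl C bonded to C and to –OCH3 → ester (not ketone + ether).
  CH(CH2SH): pendant –CH2SH → thiol.
  CH(CN): pendant –C≡N: nitrile.
  CH(COOH): pendant –COOH: carbonyl C bonded to C and –OH → carboxylic acid.
  CH2COOCH2: –C(=O)–O–C with C on the carbonyl side → ester.
  CH2OCH2: C–O–C with sp³ carbons on both sides and no adjacent C=O → ether.
  CH(COOH): pendant –COOH: carbonyl C bonded to C and –OH → carboxylic acid.
  CO: –C(=O)– with carbon on both sides → ketone.
  CH(OCOCH3): pendant –OC(=O)CH3: an acyloxy group → ester.
  CH2COOCH2: –C(=O)–O–C with C on the carbonyl side → ester.
  CH2OCH2: C–O–C with sp³ carbons on both sides and no adjacent C=O → ether.
  CH(COOCH3): pendant –COOCH3: carbonyl C bonded to C and –OCH3 → ester.
  CH2OCH2: C–O–C with sp³ carbons on both sides and no adjacent C=O → ether.
  CHO: terminal –CHO: carbonyl C bonded to H and C → aldehyde.
Ester appears at: CH3OOC, CH2COOCH2, CH(OCOCH3), CH2COOCH2, CH(COOCH3) → 5.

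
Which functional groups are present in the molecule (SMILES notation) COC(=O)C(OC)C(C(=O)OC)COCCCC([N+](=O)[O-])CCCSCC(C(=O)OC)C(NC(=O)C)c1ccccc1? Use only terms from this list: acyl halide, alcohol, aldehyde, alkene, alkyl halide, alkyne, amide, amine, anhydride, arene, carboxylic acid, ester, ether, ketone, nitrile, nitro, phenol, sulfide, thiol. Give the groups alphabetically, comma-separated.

amide, arene, ester, ether, nitro, sulfide

Taking each segment in turn:
  CH3OOC: CH3O–C(=O)–: carbonyl C bonded to C and to –OCH3 → ester (not ketone + ether).
  CH(OCH3): pendant –OCH3: C–O–C with sp³ C, no adjacent C=O → ether.
  CH(COOCH3): pendant –COOCH3: carbonyl C bonded to C and –OCH3 → ester.
  CH2OCH2: C–O–C with sp³ carbons on both sides and no adjacent C=O → ether.
  CH(NO2): –NO2 on an sp³ carbon → nitro (the N=O is not a carbonyl).
  CH2SCH2: C–S–C linkage → sulfide (thioether).
  CH(COOCH3): pendant –COOCH3: carbonyl C bonded to C and –OCH3 → ester.
  CH(NHCOCH3): pendant –NHC(=O)CH3: N bonded to a carbonyl → amide (not amine).
  C6H5: –C6H5 phenyl ring → arene.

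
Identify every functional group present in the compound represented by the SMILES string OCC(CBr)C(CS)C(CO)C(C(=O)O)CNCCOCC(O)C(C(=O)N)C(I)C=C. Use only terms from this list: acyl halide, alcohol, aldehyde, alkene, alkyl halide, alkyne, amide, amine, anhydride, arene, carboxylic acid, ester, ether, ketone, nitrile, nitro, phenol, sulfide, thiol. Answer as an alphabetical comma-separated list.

HO– on an sp³ carbon → alcohol.
pendant –CH2X: halogen on sp³ carbon → alkyl halide.
pendant –CH2SH → thiol.
pendant –CH2OH on an sp³ backbone C → alcohol.
pendant –COOH: carbonyl C bonded to C and –OH → carboxylic acid.
C–N–C with sp³ carbons and no adjacent C=O → amine (secondary).
C–O–C with sp³ carbons on both sides and no adjacent C=O → ether.
–OH on an sp³ carbon → alcohol (secondary).
pendant –CONH2: carbonyl C bonded to C and N → amide.
halogen on an sp³ carbon → alkyl halide.
C=C double bond → alkene.

alcohol, alkene, alkyl halide, amide, amine, carboxylic acid, ether, thiol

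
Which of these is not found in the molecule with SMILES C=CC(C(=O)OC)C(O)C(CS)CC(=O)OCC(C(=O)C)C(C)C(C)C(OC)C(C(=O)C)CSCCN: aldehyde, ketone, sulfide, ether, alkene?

ether: present (CH(OCH3) — pendant –OCH3: C–O–C with sp³ C, no adjacent C=O → ether).
ketone: present (CH(COCH3) — pendant –COCH3: carbonyl C bonded to two carbons → ketone).
sulfide: present (CH2SCH2 — C–S–C linkage → sulfide (thioether)).
alkene: present (CH2=CH — C=C double bond → alkene).
aldehyde: absent. In CH(COCH3), the carbonyl carbon is bonded to two carbons, so it is a ketone, not an aldehyde.

aldehyde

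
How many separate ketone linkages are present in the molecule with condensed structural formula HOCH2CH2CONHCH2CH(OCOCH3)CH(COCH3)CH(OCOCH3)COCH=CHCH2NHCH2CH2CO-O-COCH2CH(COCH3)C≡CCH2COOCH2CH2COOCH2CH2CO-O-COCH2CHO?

HO– on an sp³ carbon → alcohol.
–C(=O)–N– linkage → amide (the N is not an amine).
pendant –OC(=O)CH3: an acyloxy group → ester.
pendant –COCH3: carbonyl C bonded to two carbons → ketone.
pendant –OC(=O)CH3: an acyloxy group → ester.
–C(=O)– with carbon on both sides → ketone.
C=C double bond → alkene.
C–N–C with sp³ carbons and no adjacent C=O → amine (secondary).
two acyl groups sharing one oxygen, –C(=O)–O–C(=O)– → anhydride.
pendant –COCH3: carbonyl C bonded to two carbons → ketone.
C≡C triple bond → alkyne.
–C(=O)–O–C with C on the carbonyl side → ester.
–C(=O)–O–C with C on the carbonyl side → ester.
two acyl groups sharing one oxygen, –C(=O)–O–C(=O)– → anhydride.
terminal –CHO: carbonyl C bonded to H and C → aldehyde.
Ketone appears at: CH(COCH3), CO, CH(COCH3) → 3.

3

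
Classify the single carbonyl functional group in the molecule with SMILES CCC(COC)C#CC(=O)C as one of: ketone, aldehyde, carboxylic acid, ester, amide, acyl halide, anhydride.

The carbonyl is in the CO segment: –C(=O)– with carbon on both sides → ketone.

ketone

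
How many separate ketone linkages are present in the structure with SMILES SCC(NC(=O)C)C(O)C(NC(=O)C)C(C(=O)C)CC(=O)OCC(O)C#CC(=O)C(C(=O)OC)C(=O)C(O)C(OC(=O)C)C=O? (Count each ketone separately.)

3

–SH on an sp³ carbon → thiol.
pendant –NHC(=O)CH3: N bonded to a carbonyl → amide (not amine).
–OH on an sp³ carbon → alcohol (secondary).
pendant –NHC(=O)CH3: N bonded to a carbonyl → amide (not amine).
pendant –COCH3: carbonyl C bonded to two carbons → ketone.
–C(=O)–O–C with C on the carbonyl side → ester.
–OH on an sp³ carbon → alcohol (secondary).
C≡C triple bond → alkyne.
–C(=O)– with carbon on both sides → ketone.
pendant –COOCH3: carbonyl C bonded to C and –OCH3 → ester.
–C(=O)– with carbon on both sides → ketone.
–OH on an sp³ carbon → alcohol (secondary).
pendant –OC(=O)CH3: an acyloxy group → ester.
terminal –CHO: carbonyl C bonded to H and C → aldehyde.
Ketone appears at: CH(COCH3), CO, CO → 3.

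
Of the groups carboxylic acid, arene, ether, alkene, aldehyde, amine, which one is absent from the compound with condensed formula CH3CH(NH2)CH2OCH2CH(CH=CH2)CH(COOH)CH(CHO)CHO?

arene

amine: present (CH(NH2) — –NH2 on an sp³ carbon with no adjacent C=O → amine).
aldehyde: present (CH(CHO) — pendant –CHO: carbonyl C bonded to C and H → aldehyde).
ether: present (CH2OCH2 — C–O–C with sp³ carbons on both sides and no adjacent C=O → ether).
carboxylic acid: present (CH(COOH) — pendant –COOH: carbonyl C bonded to C and –OH → carboxylic acid).
alkene: present (CH(CH=CH2) — pendant –CH=CH2: C=C double bond → alkene).
arene: no segment matches this pattern.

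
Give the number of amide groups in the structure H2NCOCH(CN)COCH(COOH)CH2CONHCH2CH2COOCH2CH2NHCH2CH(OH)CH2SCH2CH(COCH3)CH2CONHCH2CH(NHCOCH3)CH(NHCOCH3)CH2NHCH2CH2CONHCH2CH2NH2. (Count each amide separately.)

Reading the structure from left to right:
  H2NCO: –C(=O)NH2: carbonyl C bonded to C and to N → amide (the N is not a separate amine).
  CH(CN): pendant –C≡N: nitrile.
  CO: –C(=O)– with carbon on both sides → ketone.
  CH(COOH): pendant –COOH: carbonyl C bonded to C and –OH → carboxylic acid.
  CH2CONHCH2: –C(=O)–N– linkage → amide (the N is not an amine).
  CH2COOCH2: –C(=O)–O–C with C on the carbonyl side → ester.
  CH2NHCH2: C–N–C with sp³ carbons and no adjacent C=O → amine (secondary).
  CH(OH): –OH on an sp³ carbon → alcohol (secondary).
  CH2SCH2: C–S–C linkage → sulfide (thioether).
  CH(COCH3): pendant –COCH3: carbonyl C bonded to two carbons → ketone.
  CH2CONHCH2: –C(=O)–N– linkage → amide (the N is not an amine).
  CH(NHCOCH3): pendant –NHC(=O)CH3: N bonded to a carbonyl → amide (not amine).
  CH(NHCOCH3): pendant –NHC(=O)CH3: N bonded to a carbonyl → amide (not amine).
  CH2NHCH2: C–N–C with sp³ carbons and no adjacent C=O → amine (secondary).
  CH2CONHCH2: –C(=O)–N– linkage → amide (the N is not an amine).
  CH2NH2: –NH2 on an sp³ carbon with no adjacent C=O → amine.
Amide appears at: H2NCO, CH2CONHCH2, CH2CONHCH2, CH(NHCOCH3), CH(NHCOCH3), CH2CONHCH2 → 6.

6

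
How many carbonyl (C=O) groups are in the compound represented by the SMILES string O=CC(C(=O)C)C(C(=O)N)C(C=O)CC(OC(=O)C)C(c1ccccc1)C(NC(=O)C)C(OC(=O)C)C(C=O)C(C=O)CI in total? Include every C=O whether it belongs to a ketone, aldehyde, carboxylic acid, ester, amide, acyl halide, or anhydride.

9

OHC: aldehyde, 1 C=O (running total 1).
CH(COCH3): ketone, 1 C=O (running total 2).
CH(CONH2): amide, 1 C=O (running total 3).
CH(CHO): aldehyde, 1 C=O (running total 4).
CH(OCOCH3): ester, 1 C=O (running total 5).
CH(NHCOCH3): amide, 1 C=O (running total 6).
CH(OCOCH3): ester, 1 C=O (running total 7).
CH(CHO): aldehyde, 1 C=O (running total 8).
CH(CHO): aldehyde, 1 C=O (running total 9).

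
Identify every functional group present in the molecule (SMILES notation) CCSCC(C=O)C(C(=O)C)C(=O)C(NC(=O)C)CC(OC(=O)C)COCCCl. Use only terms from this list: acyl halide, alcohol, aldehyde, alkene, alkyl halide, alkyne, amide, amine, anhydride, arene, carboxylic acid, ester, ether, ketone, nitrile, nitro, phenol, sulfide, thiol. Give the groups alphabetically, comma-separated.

C–S–C linkage → sulfide (thioether).
pendant –CHO: carbonyl C bonded to C and H → aldehyde.
pendant –COCH3: carbonyl C bonded to two carbons → ketone.
–C(=O)– with carbon on both sides → ketone.
pendant –NHC(=O)CH3: N bonded to a carbonyl → amide (not amine).
pendant –OC(=O)CH3: an acyloxy group → ester.
C–O–C with sp³ carbons on both sides and no adjacent C=O → ether.
halogen on an sp³ carbon → alkyl halide.

aldehyde, alkyl halide, amide, ester, ether, ketone, sulfide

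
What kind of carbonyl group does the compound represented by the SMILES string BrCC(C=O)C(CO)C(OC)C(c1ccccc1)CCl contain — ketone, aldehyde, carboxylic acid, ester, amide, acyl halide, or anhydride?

aldehyde

The carbonyl is in the CH(CHO) segment: pendant –CHO: carbonyl C bonded to C and H → aldehyde.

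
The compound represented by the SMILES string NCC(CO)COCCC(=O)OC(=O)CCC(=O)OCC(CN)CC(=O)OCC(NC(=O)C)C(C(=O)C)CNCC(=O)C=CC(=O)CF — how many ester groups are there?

–NH2 on an sp³ carbon with no adjacent C=O → amine.
pendant –CH2OH on an sp³ backbone C → alcohol.
C–O–C with sp³ carbons on both sides and no adjacent C=O → ether.
two acyl groups sharing one oxygen, –C(=O)–O–C(=O)– → anhydride.
–C(=O)–O–C with C on the carbonyl side → ester.
pendant –CH2NH2: N on sp³ C, no adjacent C=O → amine.
–C(=O)–O–C with C on the carbonyl side → ester.
pendant –NHC(=O)CH3: N bonded to a carbonyl → amide (not amine).
pendant –COCH3: carbonyl C bonded to two carbons → ketone.
C–N–C with sp³ carbons and no adjacent C=O → amine (secondary).
–C(=O)– with carbon on both sides → ketone.
C=C double bond → alkene.
–C(=O)– with carbon on both sides → ketone.
halogen on an sp³ carbon → alkyl halide.
Ester appears at: CH2COOCH2, CH2COOCH2 → 2.

2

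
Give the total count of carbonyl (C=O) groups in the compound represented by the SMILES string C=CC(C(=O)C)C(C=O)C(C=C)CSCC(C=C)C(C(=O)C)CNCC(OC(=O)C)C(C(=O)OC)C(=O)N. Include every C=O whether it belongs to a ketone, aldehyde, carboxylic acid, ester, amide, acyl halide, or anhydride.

6

CH(COCH3): ketone, 1 C=O (running total 1).
CH(CHO): aldehyde, 1 C=O (running total 2).
CH(COCH3): ketone, 1 C=O (running total 3).
CH(OCOCH3): ester, 1 C=O (running total 4).
CH(COOCH3): ester, 1 C=O (running total 5).
CONH2: amide, 1 C=O (running total 6).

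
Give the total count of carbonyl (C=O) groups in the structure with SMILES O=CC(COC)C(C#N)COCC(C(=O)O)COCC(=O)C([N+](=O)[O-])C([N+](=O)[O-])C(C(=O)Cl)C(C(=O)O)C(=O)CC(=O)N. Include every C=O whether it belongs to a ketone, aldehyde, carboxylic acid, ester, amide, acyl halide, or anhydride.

7

OHC: aldehyde, 1 C=O (running total 1).
CH(COOH): carboxylic acid, 1 C=O (running total 2).
CO: ketone, 1 C=O (running total 3).
CH(COCl): acyl halide, 1 C=O (running total 4).
CH(COOH): carboxylic acid, 1 C=O (running total 5).
CO: ketone, 1 C=O (running total 6).
CONH2: amide, 1 C=O (running total 7).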